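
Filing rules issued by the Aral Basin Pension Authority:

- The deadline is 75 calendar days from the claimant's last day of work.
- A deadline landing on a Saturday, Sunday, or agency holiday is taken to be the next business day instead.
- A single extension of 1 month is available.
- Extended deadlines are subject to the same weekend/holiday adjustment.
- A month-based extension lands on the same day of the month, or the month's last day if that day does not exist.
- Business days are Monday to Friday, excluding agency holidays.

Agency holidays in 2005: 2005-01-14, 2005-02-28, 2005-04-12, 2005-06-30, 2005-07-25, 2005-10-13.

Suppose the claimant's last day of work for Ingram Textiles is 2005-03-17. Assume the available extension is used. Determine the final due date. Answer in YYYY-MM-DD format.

2005-07-01

From 2005-03-17, 75 calendar days later is 2005-05-31.
2005-05-31 is a Tuesday and not a listed holiday, so it stands.
Applying the 1 month extension: 1 month after 2005-05-31 is 2005-06-30 (day 31 does not exist in June, so the month's last day is used).
Because 2005-06-30 is a listed holiday, the deadline becomes 2005-07-01 (Friday).
Final deadline: 2005-07-01.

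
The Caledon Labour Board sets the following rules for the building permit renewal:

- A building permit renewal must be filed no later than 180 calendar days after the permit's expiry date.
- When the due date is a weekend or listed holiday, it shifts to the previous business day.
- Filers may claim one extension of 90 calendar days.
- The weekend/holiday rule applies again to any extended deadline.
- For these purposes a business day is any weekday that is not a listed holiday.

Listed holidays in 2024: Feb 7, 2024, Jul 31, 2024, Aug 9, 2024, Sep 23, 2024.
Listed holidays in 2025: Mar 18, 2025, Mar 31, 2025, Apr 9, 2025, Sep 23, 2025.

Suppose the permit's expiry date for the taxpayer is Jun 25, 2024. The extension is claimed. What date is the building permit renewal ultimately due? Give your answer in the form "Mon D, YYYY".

Mar 20, 2025

From Jun 25, 2024, 180 calendar days later is Dec 22, 2024.
Dec 22, 2024 is a Sunday; the preceding business day is Dec 20, 2024 (Friday).
Applying the 90-calendar-day extension: Dec 20, 2024 + 90 days = Mar 20, 2025.
Mar 20, 2025 is a Thursday and not a listed holiday, so it stands.
Deadline: Mar 20, 2025.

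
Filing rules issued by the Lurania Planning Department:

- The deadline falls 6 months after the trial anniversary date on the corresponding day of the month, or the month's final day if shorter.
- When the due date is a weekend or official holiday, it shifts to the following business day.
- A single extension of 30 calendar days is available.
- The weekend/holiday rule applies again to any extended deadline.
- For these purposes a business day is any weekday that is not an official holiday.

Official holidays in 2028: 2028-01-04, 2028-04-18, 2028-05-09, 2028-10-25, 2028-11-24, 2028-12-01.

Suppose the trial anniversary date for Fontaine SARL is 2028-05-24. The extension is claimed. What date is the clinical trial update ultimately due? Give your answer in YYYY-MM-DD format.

Moving 6 months forward from 2028-05-24 on the corresponding day gives 2028-11-24.
2028-11-24 is a listed holiday; the next business day is 2028-11-27 (Monday).
Add the 30 calendar-day extension to 2028-11-27: 2028-12-27.
2028-12-27 (Wednesday) is already a business day.
So the filing is due 2028-12-27.

2028-12-27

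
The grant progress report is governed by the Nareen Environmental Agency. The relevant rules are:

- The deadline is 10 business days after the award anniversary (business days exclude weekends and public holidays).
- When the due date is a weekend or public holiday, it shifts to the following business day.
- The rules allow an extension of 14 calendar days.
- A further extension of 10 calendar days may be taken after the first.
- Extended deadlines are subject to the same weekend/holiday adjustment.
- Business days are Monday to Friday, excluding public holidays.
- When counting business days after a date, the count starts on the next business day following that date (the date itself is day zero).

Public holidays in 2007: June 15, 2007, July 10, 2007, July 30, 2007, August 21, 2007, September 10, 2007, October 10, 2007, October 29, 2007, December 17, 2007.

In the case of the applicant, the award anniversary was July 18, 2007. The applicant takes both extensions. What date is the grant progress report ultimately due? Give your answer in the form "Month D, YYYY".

August 27, 2007

Counting 10 business days after July 18, 2007 (skipping weekends and listed holidays) reaches August 2, 2007.
Since August 2, 2007 is a Thursday and not a holiday, the date is unchanged.
The 14-calendar-day extension moves the deadline from August 2, 2007 to August 16, 2007.
August 16, 2007 is a Thursday and not a listed holiday, so it stands.
Add the 10 calendar-day extension to August 16, 2007: August 26, 2007.
August 26, 2007 is a Sunday, so it moves to the next business day, August 27, 2007 (Monday).
So the filing is due August 27, 2007.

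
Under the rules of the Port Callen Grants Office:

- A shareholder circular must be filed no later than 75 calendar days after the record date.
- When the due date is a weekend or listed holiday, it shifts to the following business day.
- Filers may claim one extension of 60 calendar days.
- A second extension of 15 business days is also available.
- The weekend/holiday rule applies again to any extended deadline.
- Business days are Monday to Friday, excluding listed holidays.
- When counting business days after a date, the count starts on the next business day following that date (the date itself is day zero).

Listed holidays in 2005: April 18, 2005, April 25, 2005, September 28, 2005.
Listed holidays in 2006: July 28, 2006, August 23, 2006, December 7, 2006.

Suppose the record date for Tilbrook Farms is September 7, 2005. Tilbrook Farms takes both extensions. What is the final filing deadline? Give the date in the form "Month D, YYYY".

Adding 75 calendar days to September 7, 2005 gives November 21, 2005.
November 21, 2005 (Monday) is already a business day.
With the 60-day extension, November 21, 2005 becomes January 20, 2006.
January 20, 2006 (Friday) is already a business day.
Counting 15 further business days from January 20, 2006 reaches February 10, 2006.
February 10, 2006 (Friday) is already a business day.
So the filing is due February 10, 2006.

February 10, 2006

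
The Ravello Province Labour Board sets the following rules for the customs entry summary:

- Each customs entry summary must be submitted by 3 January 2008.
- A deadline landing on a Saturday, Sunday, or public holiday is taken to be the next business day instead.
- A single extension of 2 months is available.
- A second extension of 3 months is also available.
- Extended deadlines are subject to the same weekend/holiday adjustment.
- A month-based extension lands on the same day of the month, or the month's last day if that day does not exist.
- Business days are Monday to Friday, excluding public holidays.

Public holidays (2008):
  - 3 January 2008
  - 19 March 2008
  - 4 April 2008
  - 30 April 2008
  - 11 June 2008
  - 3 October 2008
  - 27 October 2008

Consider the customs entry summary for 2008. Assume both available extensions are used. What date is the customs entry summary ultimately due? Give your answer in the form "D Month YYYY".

4 June 2008

The statutory due date is 3 January 2008.
3 January 2008 is a listed holiday; the next business day is 4 January 2008 (Friday).
The 2 months extension carries 4 January 2008 to 4 March 2008.
4 March 2008 is a Tuesday and not a listed holiday, so it stands.
The 3 months extension carries 4 March 2008 to 4 June 2008.
4 June 2008 (Wednesday) is already a business day.
Final deadline: 4 June 2008.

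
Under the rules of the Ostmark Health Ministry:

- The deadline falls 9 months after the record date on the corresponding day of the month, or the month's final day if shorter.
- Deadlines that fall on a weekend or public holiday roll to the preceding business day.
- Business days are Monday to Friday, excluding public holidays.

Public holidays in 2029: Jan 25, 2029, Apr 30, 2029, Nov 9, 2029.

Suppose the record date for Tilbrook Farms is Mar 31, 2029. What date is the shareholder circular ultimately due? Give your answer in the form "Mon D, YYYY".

9 months from Mar 31, 2029 is Dec 31, 2029.
Dec 31, 2029 falls on a Monday, which is a business day, so no adjustment is needed.
So the filing is due Dec 31, 2029.

Dec 31, 2029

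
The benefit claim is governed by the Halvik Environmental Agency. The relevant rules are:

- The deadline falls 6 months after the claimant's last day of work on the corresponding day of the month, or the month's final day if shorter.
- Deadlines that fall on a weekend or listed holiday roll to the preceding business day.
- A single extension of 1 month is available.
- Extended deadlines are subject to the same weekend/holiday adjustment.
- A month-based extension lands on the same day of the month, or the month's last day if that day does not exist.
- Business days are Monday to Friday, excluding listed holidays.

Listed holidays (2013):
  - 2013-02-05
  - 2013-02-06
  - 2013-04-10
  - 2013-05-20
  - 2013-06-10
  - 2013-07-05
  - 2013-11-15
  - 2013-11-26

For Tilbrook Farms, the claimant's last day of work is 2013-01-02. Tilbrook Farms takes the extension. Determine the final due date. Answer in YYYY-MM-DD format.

Moving 6 months forward from 2013-01-02 on the corresponding day gives 2013-07-02.
2013-07-02 (Tuesday) is already a business day.
Add 1 month to 2013-07-02: 2013-08-02.
Since 2013-08-02 is a Friday and not a holiday, the date is unchanged.
Deadline: 2013-08-02.

2013-08-02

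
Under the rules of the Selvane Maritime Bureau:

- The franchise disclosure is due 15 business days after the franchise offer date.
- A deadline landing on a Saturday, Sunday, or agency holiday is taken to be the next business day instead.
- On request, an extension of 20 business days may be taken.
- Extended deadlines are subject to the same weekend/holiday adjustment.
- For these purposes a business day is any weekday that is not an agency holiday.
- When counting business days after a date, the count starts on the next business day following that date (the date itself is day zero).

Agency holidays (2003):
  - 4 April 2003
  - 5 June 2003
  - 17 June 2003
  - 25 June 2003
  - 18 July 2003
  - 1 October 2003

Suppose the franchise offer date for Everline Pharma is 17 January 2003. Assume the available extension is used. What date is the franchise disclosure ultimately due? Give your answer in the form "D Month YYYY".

7 March 2003

15 business days after 17 January 2003, excluding weekends and holidays, is 7 February 2003.
7 February 2003 (Friday) is already a business day.
Applying the 20-business-day extension: 20 business days after 7 February 2003 is 7 March 2003.
7 March 2003 is a Friday and not a listed holiday, so it stands.
The final due date is 7 March 2003.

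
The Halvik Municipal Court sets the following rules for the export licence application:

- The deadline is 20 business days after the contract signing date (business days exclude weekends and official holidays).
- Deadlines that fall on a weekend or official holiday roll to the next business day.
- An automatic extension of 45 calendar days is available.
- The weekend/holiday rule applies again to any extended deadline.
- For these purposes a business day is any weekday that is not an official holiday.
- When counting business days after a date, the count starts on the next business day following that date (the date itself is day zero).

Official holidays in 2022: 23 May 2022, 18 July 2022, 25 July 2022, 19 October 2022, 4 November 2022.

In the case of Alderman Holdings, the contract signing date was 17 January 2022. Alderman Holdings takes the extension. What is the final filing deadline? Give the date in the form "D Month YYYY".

31 March 2022

Counting 20 business days after 17 January 2022 (skipping weekends and listed holidays) reaches 14 February 2022.
14 February 2022 (Monday) is already a business day.
The 45-calendar-day extension moves the deadline from 14 February 2022 to 31 March 2022.
31 March 2022 is a Thursday and not a listed holiday, so it stands.
Deadline: 31 March 2022.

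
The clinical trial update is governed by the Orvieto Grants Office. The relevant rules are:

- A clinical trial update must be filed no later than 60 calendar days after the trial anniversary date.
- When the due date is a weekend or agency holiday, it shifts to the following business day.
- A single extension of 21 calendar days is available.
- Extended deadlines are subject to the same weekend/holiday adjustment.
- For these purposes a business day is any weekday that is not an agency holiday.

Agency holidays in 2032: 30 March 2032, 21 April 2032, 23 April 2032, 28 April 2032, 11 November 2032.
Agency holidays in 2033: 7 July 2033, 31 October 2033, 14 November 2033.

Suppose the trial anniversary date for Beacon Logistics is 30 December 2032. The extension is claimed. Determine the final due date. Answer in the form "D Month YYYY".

Trigger date 30 December 2032 + 60 calendar days = 28 February 2033.
Since 28 February 2033 is a Monday and not a holiday, the date is unchanged.
Applying the 21-calendar-day extension: 28 February 2033 + 21 days = 21 March 2033.
Since 21 March 2033 is a Monday and not a holiday, the date is unchanged.
Final deadline: 21 March 2033.

21 March 2033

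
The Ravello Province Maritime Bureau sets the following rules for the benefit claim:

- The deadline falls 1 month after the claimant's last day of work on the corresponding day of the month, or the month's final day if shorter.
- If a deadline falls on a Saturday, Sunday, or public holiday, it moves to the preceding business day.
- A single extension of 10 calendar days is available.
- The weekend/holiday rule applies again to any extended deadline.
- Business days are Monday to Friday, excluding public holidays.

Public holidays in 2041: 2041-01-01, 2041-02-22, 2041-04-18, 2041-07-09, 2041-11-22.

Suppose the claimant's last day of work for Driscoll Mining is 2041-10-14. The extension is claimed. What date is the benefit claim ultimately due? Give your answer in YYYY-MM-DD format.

2041-11-21

1 month from 2041-10-14 is 2041-11-14.
2041-11-14 is a Thursday and not a listed holiday, so it stands.
With the 10-day extension, 2041-11-14 becomes 2041-11-24.
2041-11-24 is a Sunday; the preceding business day is 2041-11-21 (Thursday).
Deadline: 2041-11-21.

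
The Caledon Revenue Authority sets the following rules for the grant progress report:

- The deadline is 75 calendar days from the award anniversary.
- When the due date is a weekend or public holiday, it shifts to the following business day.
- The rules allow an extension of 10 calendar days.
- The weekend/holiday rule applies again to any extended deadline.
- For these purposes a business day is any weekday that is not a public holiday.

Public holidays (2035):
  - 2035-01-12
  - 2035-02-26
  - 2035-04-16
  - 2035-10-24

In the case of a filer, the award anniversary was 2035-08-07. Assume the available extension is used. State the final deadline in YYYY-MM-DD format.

75 calendar days after 2035-08-07 is 2035-10-21.
2035-10-21 is a Sunday; the next business day is 2035-10-22 (Monday).
Add the 10 calendar-day extension to 2035-10-22: 2035-11-01.
2035-11-01 (Thursday) is already a business day.
The final due date is 2035-11-01.

2035-11-01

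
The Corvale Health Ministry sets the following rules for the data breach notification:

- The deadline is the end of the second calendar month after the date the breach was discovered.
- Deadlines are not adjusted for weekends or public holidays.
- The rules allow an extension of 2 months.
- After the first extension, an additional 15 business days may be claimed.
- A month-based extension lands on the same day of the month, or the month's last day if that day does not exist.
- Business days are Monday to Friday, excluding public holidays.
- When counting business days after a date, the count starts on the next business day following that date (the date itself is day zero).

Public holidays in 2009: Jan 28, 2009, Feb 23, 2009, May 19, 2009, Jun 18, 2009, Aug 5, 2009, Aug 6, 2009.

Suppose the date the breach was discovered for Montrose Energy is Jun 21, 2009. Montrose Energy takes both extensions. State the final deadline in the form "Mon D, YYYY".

2 months after Jun 21, 2009 falls in August 2009; the last day of that month is Aug 31, 2009.
No adjustment is made for weekends or holidays, so Aug 31, 2009 stands.
The 2 months extension carries Aug 31, 2009 to Oct 31, 2009.
No adjustment is made for weekends or holidays, so Oct 31, 2009 stands.
Applying the 15-business-day extension: 15 business days after Oct 31, 2009 is Nov 20, 2009.
No adjustment is made for weekends or holidays, so Nov 20, 2009 stands.
Final deadline: Nov 20, 2009.

Nov 20, 2009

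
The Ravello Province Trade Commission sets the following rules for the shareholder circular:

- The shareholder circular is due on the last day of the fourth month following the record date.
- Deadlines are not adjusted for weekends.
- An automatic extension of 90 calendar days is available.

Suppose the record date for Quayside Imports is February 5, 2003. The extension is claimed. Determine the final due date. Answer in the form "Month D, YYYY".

The fourth month after February 5, 2003 is June 2003, whose last day is June 30, 2003.
No adjustment is made for weekends or holidays, so June 30, 2003 stands.
Add the 90 calendar-day extension to June 30, 2003: September 28, 2003.
September 28, 2003 is a Sunday; no weekend or holiday adjustment applies.
The final due date is September 28, 2003.

September 28, 2003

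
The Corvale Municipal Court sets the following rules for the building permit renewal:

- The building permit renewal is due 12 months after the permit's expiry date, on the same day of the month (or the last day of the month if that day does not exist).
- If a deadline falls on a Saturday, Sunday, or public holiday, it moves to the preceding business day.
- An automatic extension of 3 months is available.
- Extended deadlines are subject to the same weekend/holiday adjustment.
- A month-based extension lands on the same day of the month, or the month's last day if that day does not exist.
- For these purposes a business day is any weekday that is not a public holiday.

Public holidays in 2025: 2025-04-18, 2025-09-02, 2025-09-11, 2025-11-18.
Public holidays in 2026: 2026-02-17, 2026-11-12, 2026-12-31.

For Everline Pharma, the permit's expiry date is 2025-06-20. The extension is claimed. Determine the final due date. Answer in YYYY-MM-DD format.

12 months after 2025-06-20, on the same day of the month, is 2026-06-20.
2026-06-20 is a Saturday; the preceding business day is 2026-06-19 (Friday).
The 3 months extension carries 2026-06-19 to 2026-09-19.
2026-09-19 is a Saturday, so it moves to the preceding business day, 2026-09-18 (Friday).
Deadline: 2026-09-18.

2026-09-18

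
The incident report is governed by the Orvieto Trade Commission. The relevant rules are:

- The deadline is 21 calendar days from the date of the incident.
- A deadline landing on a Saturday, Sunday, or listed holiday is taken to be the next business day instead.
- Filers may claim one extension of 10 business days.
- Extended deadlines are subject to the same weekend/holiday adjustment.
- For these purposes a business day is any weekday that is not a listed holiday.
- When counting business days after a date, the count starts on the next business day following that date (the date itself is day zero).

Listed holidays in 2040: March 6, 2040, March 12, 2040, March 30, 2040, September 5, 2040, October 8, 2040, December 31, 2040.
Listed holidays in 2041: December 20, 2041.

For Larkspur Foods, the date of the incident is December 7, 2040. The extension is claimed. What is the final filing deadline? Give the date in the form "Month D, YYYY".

January 14, 2041

21 calendar days after December 7, 2040 is December 28, 2040.
December 28, 2040 is a Friday and not a listed holiday, so it stands.
Counting 10 further business days from December 28, 2040 reaches January 14, 2041.
January 14, 2041 falls on a Monday, which is a business day, so no adjustment is needed.
The final due date is January 14, 2041.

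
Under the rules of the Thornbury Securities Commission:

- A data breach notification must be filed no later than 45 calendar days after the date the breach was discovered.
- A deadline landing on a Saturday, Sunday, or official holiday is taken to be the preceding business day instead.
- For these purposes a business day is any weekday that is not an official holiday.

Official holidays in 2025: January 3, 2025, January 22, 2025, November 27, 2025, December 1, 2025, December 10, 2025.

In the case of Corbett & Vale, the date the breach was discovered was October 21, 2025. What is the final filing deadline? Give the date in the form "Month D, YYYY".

December 5, 2025

Adding 45 calendar days to October 21, 2025 gives December 5, 2025.
December 5, 2025 is a Friday and not a listed holiday, so it stands.
So the filing is due December 5, 2025.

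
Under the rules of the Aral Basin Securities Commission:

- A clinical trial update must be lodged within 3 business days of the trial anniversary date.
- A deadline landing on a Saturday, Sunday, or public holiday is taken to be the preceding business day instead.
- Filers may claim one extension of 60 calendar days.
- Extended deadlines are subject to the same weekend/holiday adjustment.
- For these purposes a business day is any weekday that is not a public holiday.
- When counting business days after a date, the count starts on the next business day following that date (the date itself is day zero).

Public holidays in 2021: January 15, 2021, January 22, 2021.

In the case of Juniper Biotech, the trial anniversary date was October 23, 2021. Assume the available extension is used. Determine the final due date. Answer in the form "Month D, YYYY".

Counting 3 business days after October 23, 2021 (skipping weekends and listed holidays) reaches October 27, 2021.
October 27, 2021 is a Wednesday and not a listed holiday, so it stands.
Add the 60 calendar-day extension to October 27, 2021: December 26, 2021.
Because December 26, 2021 is a Sunday, the deadline becomes December 24, 2021 (Friday).
Deadline: December 24, 2021.

December 24, 2021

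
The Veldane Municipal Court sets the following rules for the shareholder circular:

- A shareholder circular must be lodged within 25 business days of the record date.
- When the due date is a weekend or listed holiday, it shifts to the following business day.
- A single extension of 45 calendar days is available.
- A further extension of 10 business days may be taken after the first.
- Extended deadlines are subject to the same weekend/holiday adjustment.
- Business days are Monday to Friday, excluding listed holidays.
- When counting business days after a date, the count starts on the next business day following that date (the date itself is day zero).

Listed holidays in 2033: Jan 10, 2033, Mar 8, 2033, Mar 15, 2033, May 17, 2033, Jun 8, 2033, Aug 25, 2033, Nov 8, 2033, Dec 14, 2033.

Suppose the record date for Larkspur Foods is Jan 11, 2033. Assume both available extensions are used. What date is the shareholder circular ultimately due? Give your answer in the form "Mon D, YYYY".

Apr 15, 2033

Starting the day after Jan 11, 2033 and counting 25 business days lands on Feb 15, 2033.
Feb 15, 2033 falls on a Tuesday, which is a business day, so no adjustment is needed.
Applying the 45-calendar-day extension: Feb 15, 2033 + 45 days = Apr 1, 2033.
Since Apr 1, 2033 is a Friday and not a holiday, the date is unchanged.
The 10-business-day extension runs from Apr 1, 2033 to Apr 15, 2033.
Since Apr 15, 2033 is a Friday and not a holiday, the date is unchanged.
The final due date is Apr 15, 2033.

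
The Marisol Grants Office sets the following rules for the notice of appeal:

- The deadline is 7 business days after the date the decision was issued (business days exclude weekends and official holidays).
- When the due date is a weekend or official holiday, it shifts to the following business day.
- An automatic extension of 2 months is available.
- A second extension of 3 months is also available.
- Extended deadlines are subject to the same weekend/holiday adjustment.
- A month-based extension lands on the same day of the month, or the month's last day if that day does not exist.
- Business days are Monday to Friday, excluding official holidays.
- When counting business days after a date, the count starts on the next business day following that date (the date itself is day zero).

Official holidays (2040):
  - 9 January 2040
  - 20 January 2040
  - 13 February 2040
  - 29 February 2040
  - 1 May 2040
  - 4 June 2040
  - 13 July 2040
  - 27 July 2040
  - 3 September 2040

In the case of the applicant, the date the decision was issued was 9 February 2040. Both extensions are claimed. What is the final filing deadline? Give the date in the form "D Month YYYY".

Counting 7 business days after 9 February 2040 (skipping weekends and listed holidays) reaches 21 February 2040.
Since 21 February 2040 is a Tuesday and not a holiday, the date is unchanged.
Add 2 months to 21 February 2040: 21 April 2040.
Because 21 April 2040 is a Saturday, the deadline becomes 23 April 2040 (Monday).
The 3 months extension carries 23 April 2040 to 23 July 2040.
23 July 2040 (Monday) is already a business day.
The final due date is 23 July 2040.

23 July 2040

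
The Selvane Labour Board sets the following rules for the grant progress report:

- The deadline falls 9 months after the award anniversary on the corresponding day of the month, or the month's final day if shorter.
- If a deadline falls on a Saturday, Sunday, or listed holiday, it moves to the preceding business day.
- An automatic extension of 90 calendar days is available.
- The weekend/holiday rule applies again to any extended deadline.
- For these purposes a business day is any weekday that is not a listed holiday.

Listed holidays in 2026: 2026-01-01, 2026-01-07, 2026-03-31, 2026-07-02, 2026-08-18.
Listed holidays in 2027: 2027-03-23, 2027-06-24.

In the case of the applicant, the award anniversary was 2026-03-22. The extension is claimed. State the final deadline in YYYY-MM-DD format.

2027-03-22

9 months after 2026-03-22, on the same day of the month, is 2026-12-22.
Since 2026-12-22 is a Tuesday and not a holiday, the date is unchanged.
Applying the 90-calendar-day extension: 2026-12-22 + 90 days = 2027-03-22.
Since 2027-03-22 is a Monday and not a holiday, the date is unchanged.
Deadline: 2027-03-22.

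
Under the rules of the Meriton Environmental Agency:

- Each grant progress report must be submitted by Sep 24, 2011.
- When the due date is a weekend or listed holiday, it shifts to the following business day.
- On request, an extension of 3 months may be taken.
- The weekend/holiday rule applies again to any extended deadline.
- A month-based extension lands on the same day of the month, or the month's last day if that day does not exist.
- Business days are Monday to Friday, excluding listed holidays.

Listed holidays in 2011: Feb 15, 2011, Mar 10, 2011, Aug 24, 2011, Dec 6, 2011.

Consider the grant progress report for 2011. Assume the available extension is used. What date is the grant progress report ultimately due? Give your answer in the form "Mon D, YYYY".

Dec 26, 2011

The statutory due date is Sep 24, 2011.
Sep 24, 2011 is a Saturday; the next business day is Sep 26, 2011 (Monday).
Add 3 months to Sep 26, 2011: Dec 26, 2011.
Since Dec 26, 2011 is a Monday and not a holiday, the date is unchanged.
So the filing is due Dec 26, 2011.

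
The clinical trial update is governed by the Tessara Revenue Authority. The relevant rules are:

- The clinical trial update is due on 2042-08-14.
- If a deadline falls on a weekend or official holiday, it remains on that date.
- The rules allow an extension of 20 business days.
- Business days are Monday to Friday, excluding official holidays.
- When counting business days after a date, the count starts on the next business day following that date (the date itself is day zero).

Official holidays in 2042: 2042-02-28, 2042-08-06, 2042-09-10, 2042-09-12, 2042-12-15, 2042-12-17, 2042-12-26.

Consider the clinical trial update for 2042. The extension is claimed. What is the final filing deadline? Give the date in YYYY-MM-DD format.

Start from the fixed due date, 2042-08-14.
2042-08-14 falls on a Thursday. The rules make no weekend/holiday allowance, so it remains 2042-08-14.
The 20-business-day extension runs from 2042-08-14 to 2042-09-15.
2042-09-15 is a Monday; no weekend or holiday adjustment applies.
The final due date is 2042-09-15.

2042-09-15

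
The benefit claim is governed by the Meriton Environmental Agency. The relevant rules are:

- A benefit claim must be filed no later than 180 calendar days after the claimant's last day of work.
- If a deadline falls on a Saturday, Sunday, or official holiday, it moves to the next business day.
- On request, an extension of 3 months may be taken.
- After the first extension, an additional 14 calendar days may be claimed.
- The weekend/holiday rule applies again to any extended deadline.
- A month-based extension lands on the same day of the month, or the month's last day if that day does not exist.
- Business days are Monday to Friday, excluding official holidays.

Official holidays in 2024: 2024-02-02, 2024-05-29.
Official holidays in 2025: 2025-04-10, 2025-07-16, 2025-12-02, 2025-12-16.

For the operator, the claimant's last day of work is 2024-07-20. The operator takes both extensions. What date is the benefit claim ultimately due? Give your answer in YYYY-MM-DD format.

Trigger date 2024-07-20 + 180 calendar days = 2025-01-16.
Since 2025-01-16 is a Thursday and not a holiday, the date is unchanged.
Applying the 3 months extension: 3 months after 2025-01-16 is 2025-04-16.
Since 2025-04-16 is a Wednesday and not a holiday, the date is unchanged.
The 14-calendar-day extension moves the deadline from 2025-04-16 to 2025-04-30.
2025-04-30 falls on a Wednesday, which is a business day, so no adjustment is needed.
So the filing is due 2025-04-30.

2025-04-30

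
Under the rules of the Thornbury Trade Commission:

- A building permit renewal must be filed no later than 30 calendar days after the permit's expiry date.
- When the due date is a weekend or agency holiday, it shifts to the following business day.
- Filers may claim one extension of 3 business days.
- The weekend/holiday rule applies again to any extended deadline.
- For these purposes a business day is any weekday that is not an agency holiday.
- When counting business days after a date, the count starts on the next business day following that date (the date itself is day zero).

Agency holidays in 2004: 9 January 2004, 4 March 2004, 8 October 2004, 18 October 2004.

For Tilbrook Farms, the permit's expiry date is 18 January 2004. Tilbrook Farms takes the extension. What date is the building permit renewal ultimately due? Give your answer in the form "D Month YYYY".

20 February 2004

Trigger date 18 January 2004 + 30 calendar days = 17 February 2004.
17 February 2004 (Tuesday) is already a business day.
Applying the 3-business-day extension: 3 business days after 17 February 2004 is 20 February 2004.
20 February 2004 (Friday) is already a business day.
So the filing is due 20 February 2004.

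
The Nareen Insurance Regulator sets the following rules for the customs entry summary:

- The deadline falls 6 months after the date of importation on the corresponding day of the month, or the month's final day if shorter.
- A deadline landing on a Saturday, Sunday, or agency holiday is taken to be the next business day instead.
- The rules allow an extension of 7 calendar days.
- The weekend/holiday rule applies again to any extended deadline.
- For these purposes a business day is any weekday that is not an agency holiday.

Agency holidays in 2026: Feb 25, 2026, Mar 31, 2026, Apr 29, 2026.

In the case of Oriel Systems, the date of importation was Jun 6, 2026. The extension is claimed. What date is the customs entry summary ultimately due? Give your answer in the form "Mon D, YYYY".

6 months from Jun 6, 2026 is Dec 6, 2026.
Dec 6, 2026 is a Sunday; the next business day is Dec 7, 2026 (Monday).
The 7-calendar-day extension moves the deadline from Dec 7, 2026 to Dec 14, 2026.
Dec 14, 2026 falls on a Monday, which is a business day, so no adjustment is needed.
Deadline: Dec 14, 2026.

Dec 14, 2026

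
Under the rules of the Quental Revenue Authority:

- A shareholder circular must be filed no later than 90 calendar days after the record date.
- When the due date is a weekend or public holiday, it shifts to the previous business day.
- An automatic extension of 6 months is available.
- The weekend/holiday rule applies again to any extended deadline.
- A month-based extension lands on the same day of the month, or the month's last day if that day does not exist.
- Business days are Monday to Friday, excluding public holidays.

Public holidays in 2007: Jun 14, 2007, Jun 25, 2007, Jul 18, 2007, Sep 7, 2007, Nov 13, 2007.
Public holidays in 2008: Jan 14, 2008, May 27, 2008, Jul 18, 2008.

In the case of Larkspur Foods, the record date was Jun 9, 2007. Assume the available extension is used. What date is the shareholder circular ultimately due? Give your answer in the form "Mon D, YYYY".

Trigger date Jun 9, 2007 + 90 calendar days = Sep 7, 2007.
Sep 7, 2007 is a listed holiday, so it moves to the preceding business day, Sep 6, 2007 (Thursday).
The 6 months extension carries Sep 6, 2007 to Mar 6, 2008.
Mar 6, 2008 falls on a Thursday, which is a business day, so no adjustment is needed.
Final deadline: Mar 6, 2008.

Mar 6, 2008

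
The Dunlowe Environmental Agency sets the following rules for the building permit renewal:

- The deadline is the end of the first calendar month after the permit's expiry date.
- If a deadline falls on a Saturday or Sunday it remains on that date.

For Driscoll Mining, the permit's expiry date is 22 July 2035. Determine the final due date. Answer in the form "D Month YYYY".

1 month after 22 July 2035 is August 2035; that month ends on 31 August 2035.
31 August 2035 falls on a Friday. The rules make no weekend/holiday allowance, so it remains 31 August 2035.
Deadline: 31 August 2035.

31 August 2035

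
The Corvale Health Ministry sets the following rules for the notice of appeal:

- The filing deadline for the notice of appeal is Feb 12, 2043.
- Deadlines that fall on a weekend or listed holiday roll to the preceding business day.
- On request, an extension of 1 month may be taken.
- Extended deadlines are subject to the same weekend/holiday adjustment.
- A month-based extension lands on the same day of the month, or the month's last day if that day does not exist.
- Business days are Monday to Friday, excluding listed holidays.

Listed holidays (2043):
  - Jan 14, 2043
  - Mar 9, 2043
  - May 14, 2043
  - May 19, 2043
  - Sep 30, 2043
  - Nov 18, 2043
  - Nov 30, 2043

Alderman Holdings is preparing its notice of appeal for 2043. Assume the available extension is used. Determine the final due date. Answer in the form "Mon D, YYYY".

Mar 12, 2043

Start from the fixed due date, Feb 12, 2043.
Feb 12, 2043 (Thursday) is already a business day.
Add 1 month to Feb 12, 2043: Mar 12, 2043.
Mar 12, 2043 is a Thursday and not a listed holiday, so it stands.
Final deadline: Mar 12, 2043.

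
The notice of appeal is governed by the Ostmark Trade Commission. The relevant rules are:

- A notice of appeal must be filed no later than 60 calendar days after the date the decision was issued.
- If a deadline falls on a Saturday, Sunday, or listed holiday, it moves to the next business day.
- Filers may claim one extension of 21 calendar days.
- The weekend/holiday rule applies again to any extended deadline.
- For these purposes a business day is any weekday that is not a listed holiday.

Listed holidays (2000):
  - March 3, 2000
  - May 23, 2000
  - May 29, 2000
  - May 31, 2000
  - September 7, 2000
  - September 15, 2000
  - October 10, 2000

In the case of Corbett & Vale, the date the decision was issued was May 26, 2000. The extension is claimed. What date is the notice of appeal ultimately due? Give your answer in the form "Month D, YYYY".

From May 26, 2000, 60 calendar days later is July 25, 2000.
July 25, 2000 is a Tuesday and not a listed holiday, so it stands.
The 21-calendar-day extension moves the deadline from July 25, 2000 to August 15, 2000.
August 15, 2000 falls on a Tuesday, which is a business day, so no adjustment is needed.
The final due date is August 15, 2000.

August 15, 2000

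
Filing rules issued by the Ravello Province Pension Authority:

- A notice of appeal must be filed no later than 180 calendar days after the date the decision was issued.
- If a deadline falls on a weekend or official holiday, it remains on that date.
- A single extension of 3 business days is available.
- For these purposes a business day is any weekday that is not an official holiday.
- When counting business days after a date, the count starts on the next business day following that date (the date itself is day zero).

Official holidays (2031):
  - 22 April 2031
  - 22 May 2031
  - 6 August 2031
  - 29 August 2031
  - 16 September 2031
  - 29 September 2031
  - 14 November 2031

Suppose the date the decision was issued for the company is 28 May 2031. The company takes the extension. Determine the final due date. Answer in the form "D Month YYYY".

Adding 180 calendar days to 28 May 2031 gives 24 November 2031.
24 November 2031 is a Monday; no weekend or holiday adjustment applies.
Counting 3 further business days from 24 November 2031 reaches 27 November 2031.
27 November 2031 falls on a Thursday. The rules make no weekend/holiday allowance, so it remains 27 November 2031.
Final deadline: 27 November 2031.

27 November 2031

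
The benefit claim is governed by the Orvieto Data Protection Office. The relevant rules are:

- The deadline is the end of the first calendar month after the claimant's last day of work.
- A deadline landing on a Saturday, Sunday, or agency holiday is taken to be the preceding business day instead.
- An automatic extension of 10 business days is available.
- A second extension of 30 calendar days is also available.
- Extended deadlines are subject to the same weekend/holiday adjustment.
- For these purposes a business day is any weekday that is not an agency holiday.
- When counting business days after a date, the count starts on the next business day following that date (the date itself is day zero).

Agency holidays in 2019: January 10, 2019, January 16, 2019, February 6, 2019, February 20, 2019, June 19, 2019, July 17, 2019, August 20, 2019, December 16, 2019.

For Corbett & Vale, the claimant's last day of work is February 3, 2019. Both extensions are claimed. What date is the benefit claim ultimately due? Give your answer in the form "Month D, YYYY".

May 10, 2019

1 month after February 3, 2019 falls in March 2019; the last day of that month is March 31, 2019.
March 31, 2019 is a Sunday, so it moves to the preceding business day, March 29, 2019 (Friday).
The 10-business-day extension runs from March 29, 2019 to April 12, 2019.
Since April 12, 2019 is a Friday and not a holiday, the date is unchanged.
Add the 30 calendar-day extension to April 12, 2019: May 12, 2019.
May 12, 2019 is a Sunday, so it moves to the preceding business day, May 10, 2019 (Friday).
The final due date is May 10, 2019.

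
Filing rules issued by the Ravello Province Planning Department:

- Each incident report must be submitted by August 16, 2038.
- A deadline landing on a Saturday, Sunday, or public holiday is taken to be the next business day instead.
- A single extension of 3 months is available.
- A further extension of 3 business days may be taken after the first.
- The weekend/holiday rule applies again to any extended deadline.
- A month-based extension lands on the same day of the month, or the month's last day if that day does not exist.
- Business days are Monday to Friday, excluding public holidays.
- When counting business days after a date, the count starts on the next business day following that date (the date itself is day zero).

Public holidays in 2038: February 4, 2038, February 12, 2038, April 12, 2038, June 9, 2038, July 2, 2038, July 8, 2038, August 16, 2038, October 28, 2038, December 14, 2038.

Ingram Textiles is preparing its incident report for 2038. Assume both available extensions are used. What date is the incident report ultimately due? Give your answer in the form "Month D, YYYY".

Start from the fixed due date, August 16, 2038.
August 16, 2038 is a listed holiday; the next business day is August 17, 2038 (Tuesday).
Applying the 3 months extension: 3 months after August 17, 2038 is November 17, 2038.
November 17, 2038 (Wednesday) is already a business day.
The 3-business-day extension runs from November 17, 2038 to November 22, 2038.
Since November 22, 2038 is a Monday and not a holiday, the date is unchanged.
So the filing is due November 22, 2038.

November 22, 2038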